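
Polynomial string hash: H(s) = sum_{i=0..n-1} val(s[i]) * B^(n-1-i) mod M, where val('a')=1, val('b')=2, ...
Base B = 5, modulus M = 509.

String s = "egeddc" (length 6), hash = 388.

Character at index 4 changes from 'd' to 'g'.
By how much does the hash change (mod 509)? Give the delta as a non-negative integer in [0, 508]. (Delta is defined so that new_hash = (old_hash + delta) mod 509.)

Answer: 15

Derivation:
Delta formula: (val(new) - val(old)) * B^(n-1-k) mod M
  val('g') - val('d') = 7 - 4 = 3
  B^(n-1-k) = 5^1 mod 509 = 5
  Delta = 3 * 5 mod 509 = 15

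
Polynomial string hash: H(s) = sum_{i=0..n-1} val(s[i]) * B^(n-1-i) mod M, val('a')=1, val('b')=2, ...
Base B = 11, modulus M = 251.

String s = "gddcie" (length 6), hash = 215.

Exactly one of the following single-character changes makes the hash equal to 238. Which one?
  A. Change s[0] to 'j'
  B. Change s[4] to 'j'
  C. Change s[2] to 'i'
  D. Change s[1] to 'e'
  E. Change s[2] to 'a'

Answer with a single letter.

Option A: s[0]='g'->'j', delta=(10-7)*11^5 mod 251 = 229, hash=215+229 mod 251 = 193
Option B: s[4]='i'->'j', delta=(10-9)*11^1 mod 251 = 11, hash=215+11 mod 251 = 226
Option C: s[2]='d'->'i', delta=(9-4)*11^3 mod 251 = 129, hash=215+129 mod 251 = 93
Option D: s[1]='d'->'e', delta=(5-4)*11^4 mod 251 = 83, hash=215+83 mod 251 = 47
Option E: s[2]='d'->'a', delta=(1-4)*11^3 mod 251 = 23, hash=215+23 mod 251 = 238 <-- target

Answer: E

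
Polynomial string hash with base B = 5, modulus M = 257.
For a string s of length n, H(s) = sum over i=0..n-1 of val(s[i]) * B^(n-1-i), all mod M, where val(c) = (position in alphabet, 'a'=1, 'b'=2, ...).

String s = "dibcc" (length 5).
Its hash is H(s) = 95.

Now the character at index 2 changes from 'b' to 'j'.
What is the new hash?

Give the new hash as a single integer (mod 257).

val('b') = 2, val('j') = 10
Position k = 2, exponent = n-1-k = 2
B^2 mod M = 5^2 mod 257 = 25
Delta = (10 - 2) * 25 mod 257 = 200
New hash = (95 + 200) mod 257 = 38

Answer: 38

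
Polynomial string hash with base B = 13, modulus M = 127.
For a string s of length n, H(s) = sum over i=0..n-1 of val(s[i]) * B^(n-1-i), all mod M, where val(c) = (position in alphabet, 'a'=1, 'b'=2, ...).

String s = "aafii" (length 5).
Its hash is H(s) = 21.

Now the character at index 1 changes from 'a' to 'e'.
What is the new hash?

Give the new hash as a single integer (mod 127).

val('a') = 1, val('e') = 5
Position k = 1, exponent = n-1-k = 3
B^3 mod M = 13^3 mod 127 = 38
Delta = (5 - 1) * 38 mod 127 = 25
New hash = (21 + 25) mod 127 = 46

Answer: 46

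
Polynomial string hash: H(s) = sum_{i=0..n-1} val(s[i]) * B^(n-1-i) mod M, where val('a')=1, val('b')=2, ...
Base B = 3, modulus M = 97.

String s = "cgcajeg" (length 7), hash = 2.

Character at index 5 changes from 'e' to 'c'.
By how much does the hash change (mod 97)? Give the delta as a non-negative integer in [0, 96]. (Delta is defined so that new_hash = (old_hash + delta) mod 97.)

Delta formula: (val(new) - val(old)) * B^(n-1-k) mod M
  val('c') - val('e') = 3 - 5 = -2
  B^(n-1-k) = 3^1 mod 97 = 3
  Delta = -2 * 3 mod 97 = 91

Answer: 91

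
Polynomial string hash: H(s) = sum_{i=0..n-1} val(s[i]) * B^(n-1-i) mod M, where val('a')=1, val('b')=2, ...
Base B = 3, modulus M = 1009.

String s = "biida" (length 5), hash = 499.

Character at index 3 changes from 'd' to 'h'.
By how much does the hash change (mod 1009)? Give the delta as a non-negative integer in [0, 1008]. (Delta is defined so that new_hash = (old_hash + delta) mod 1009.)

Delta formula: (val(new) - val(old)) * B^(n-1-k) mod M
  val('h') - val('d') = 8 - 4 = 4
  B^(n-1-k) = 3^1 mod 1009 = 3
  Delta = 4 * 3 mod 1009 = 12

Answer: 12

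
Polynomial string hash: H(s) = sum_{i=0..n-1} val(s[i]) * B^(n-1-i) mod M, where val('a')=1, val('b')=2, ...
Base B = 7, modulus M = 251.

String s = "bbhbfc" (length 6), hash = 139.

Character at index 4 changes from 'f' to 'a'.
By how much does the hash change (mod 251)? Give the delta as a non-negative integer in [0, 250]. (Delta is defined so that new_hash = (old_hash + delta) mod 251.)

Delta formula: (val(new) - val(old)) * B^(n-1-k) mod M
  val('a') - val('f') = 1 - 6 = -5
  B^(n-1-k) = 7^1 mod 251 = 7
  Delta = -5 * 7 mod 251 = 216

Answer: 216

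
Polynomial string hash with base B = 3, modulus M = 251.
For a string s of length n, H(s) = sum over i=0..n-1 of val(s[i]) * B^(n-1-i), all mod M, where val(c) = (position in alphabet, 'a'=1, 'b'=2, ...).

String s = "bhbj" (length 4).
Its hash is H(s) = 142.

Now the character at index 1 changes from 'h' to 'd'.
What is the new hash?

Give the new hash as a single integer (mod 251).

val('h') = 8, val('d') = 4
Position k = 1, exponent = n-1-k = 2
B^2 mod M = 3^2 mod 251 = 9
Delta = (4 - 8) * 9 mod 251 = 215
New hash = (142 + 215) mod 251 = 106

Answer: 106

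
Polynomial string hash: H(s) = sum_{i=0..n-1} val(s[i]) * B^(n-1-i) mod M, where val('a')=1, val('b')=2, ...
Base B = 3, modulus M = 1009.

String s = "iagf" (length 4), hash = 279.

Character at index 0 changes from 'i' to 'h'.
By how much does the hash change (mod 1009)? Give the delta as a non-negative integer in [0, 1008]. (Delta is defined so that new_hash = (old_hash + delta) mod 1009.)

Delta formula: (val(new) - val(old)) * B^(n-1-k) mod M
  val('h') - val('i') = 8 - 9 = -1
  B^(n-1-k) = 3^3 mod 1009 = 27
  Delta = -1 * 27 mod 1009 = 982

Answer: 982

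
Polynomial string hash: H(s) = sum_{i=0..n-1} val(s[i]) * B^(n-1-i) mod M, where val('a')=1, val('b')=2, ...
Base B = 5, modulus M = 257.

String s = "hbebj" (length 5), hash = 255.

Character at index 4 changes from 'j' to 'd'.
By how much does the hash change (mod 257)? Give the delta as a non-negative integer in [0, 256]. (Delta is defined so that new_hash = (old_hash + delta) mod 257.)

Delta formula: (val(new) - val(old)) * B^(n-1-k) mod M
  val('d') - val('j') = 4 - 10 = -6
  B^(n-1-k) = 5^0 mod 257 = 1
  Delta = -6 * 1 mod 257 = 251

Answer: 251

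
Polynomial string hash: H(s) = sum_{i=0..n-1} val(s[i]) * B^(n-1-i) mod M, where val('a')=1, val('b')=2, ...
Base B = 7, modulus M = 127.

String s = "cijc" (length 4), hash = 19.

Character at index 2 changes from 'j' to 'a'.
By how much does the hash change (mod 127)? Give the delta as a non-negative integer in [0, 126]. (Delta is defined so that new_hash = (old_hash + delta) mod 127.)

Answer: 64

Derivation:
Delta formula: (val(new) - val(old)) * B^(n-1-k) mod M
  val('a') - val('j') = 1 - 10 = -9
  B^(n-1-k) = 7^1 mod 127 = 7
  Delta = -9 * 7 mod 127 = 64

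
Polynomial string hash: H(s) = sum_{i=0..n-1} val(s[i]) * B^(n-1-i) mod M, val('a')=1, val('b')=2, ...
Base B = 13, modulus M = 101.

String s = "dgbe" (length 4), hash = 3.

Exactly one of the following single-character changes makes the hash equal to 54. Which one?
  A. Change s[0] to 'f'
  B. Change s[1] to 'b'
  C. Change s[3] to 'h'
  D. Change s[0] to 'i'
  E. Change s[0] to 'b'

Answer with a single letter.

Answer: A

Derivation:
Option A: s[0]='d'->'f', delta=(6-4)*13^3 mod 101 = 51, hash=3+51 mod 101 = 54 <-- target
Option B: s[1]='g'->'b', delta=(2-7)*13^2 mod 101 = 64, hash=3+64 mod 101 = 67
Option C: s[3]='e'->'h', delta=(8-5)*13^0 mod 101 = 3, hash=3+3 mod 101 = 6
Option D: s[0]='d'->'i', delta=(9-4)*13^3 mod 101 = 77, hash=3+77 mod 101 = 80
Option E: s[0]='d'->'b', delta=(2-4)*13^3 mod 101 = 50, hash=3+50 mod 101 = 53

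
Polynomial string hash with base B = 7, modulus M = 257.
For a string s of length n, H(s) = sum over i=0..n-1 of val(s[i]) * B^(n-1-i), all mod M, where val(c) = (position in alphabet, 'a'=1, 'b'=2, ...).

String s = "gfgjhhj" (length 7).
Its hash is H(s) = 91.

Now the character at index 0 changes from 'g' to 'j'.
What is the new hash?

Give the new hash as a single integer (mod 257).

val('g') = 7, val('j') = 10
Position k = 0, exponent = n-1-k = 6
B^6 mod M = 7^6 mod 257 = 200
Delta = (10 - 7) * 200 mod 257 = 86
New hash = (91 + 86) mod 257 = 177

Answer: 177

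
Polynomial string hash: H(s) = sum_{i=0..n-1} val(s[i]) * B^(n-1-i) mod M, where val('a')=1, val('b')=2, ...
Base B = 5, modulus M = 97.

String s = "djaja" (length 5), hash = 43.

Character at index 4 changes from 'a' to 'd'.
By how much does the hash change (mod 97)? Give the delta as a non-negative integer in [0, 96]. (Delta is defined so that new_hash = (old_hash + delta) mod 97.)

Answer: 3

Derivation:
Delta formula: (val(new) - val(old)) * B^(n-1-k) mod M
  val('d') - val('a') = 4 - 1 = 3
  B^(n-1-k) = 5^0 mod 97 = 1
  Delta = 3 * 1 mod 97 = 3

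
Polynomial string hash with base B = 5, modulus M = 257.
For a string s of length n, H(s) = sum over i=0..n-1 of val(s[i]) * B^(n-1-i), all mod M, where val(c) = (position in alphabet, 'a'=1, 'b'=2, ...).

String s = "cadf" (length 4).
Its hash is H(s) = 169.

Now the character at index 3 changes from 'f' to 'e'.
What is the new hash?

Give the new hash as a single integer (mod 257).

Answer: 168

Derivation:
val('f') = 6, val('e') = 5
Position k = 3, exponent = n-1-k = 0
B^0 mod M = 5^0 mod 257 = 1
Delta = (5 - 6) * 1 mod 257 = 256
New hash = (169 + 256) mod 257 = 168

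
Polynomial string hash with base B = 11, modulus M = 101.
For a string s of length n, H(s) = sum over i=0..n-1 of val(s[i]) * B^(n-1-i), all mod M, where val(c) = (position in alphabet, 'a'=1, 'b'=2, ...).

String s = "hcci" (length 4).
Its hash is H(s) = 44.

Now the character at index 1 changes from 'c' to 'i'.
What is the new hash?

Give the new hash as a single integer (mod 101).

val('c') = 3, val('i') = 9
Position k = 1, exponent = n-1-k = 2
B^2 mod M = 11^2 mod 101 = 20
Delta = (9 - 3) * 20 mod 101 = 19
New hash = (44 + 19) mod 101 = 63

Answer: 63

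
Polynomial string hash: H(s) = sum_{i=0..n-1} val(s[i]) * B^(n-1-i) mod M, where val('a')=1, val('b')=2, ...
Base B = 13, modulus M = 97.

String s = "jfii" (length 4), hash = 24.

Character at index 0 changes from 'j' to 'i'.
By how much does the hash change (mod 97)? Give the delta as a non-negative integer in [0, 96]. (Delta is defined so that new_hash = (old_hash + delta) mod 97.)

Delta formula: (val(new) - val(old)) * B^(n-1-k) mod M
  val('i') - val('j') = 9 - 10 = -1
  B^(n-1-k) = 13^3 mod 97 = 63
  Delta = -1 * 63 mod 97 = 34

Answer: 34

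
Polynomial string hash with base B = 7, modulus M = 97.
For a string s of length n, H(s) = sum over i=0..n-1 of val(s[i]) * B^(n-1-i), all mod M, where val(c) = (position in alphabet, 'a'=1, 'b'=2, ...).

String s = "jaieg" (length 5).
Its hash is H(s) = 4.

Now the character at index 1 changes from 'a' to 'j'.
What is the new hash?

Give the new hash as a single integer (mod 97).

val('a') = 1, val('j') = 10
Position k = 1, exponent = n-1-k = 3
B^3 mod M = 7^3 mod 97 = 52
Delta = (10 - 1) * 52 mod 97 = 80
New hash = (4 + 80) mod 97 = 84

Answer: 84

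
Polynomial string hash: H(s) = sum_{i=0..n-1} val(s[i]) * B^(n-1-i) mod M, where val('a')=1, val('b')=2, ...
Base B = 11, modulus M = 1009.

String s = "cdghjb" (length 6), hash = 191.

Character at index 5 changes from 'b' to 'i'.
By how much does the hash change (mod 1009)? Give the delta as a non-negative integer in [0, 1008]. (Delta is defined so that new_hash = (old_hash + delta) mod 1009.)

Delta formula: (val(new) - val(old)) * B^(n-1-k) mod M
  val('i') - val('b') = 9 - 2 = 7
  B^(n-1-k) = 11^0 mod 1009 = 1
  Delta = 7 * 1 mod 1009 = 7

Answer: 7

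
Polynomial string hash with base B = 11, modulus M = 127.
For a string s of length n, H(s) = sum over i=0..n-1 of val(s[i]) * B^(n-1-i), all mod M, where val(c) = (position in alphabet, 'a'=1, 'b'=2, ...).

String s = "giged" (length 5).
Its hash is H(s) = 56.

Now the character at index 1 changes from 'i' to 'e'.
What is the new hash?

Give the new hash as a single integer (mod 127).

Answer: 66

Derivation:
val('i') = 9, val('e') = 5
Position k = 1, exponent = n-1-k = 3
B^3 mod M = 11^3 mod 127 = 61
Delta = (5 - 9) * 61 mod 127 = 10
New hash = (56 + 10) mod 127 = 66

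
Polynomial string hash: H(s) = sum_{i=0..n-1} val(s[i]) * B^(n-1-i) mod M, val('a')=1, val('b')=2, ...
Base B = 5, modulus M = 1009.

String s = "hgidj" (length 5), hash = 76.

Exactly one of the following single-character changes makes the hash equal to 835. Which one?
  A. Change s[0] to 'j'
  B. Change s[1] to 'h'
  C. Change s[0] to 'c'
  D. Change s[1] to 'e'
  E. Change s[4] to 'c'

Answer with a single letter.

Option A: s[0]='h'->'j', delta=(10-8)*5^4 mod 1009 = 241, hash=76+241 mod 1009 = 317
Option B: s[1]='g'->'h', delta=(8-7)*5^3 mod 1009 = 125, hash=76+125 mod 1009 = 201
Option C: s[0]='h'->'c', delta=(3-8)*5^4 mod 1009 = 911, hash=76+911 mod 1009 = 987
Option D: s[1]='g'->'e', delta=(5-7)*5^3 mod 1009 = 759, hash=76+759 mod 1009 = 835 <-- target
Option E: s[4]='j'->'c', delta=(3-10)*5^0 mod 1009 = 1002, hash=76+1002 mod 1009 = 69

Answer: D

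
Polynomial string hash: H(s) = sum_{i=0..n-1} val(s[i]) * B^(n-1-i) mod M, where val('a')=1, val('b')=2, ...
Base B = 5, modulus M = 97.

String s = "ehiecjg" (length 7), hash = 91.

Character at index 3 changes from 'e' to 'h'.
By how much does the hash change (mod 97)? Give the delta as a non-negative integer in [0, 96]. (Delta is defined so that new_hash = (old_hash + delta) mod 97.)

Answer: 84

Derivation:
Delta formula: (val(new) - val(old)) * B^(n-1-k) mod M
  val('h') - val('e') = 8 - 5 = 3
  B^(n-1-k) = 5^3 mod 97 = 28
  Delta = 3 * 28 mod 97 = 84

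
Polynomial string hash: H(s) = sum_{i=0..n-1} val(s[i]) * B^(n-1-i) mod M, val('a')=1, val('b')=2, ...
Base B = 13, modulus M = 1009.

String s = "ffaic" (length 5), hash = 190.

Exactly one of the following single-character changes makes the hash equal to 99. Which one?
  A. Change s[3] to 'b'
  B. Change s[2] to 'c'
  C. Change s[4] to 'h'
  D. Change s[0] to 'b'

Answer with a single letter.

Option A: s[3]='i'->'b', delta=(2-9)*13^1 mod 1009 = 918, hash=190+918 mod 1009 = 99 <-- target
Option B: s[2]='a'->'c', delta=(3-1)*13^2 mod 1009 = 338, hash=190+338 mod 1009 = 528
Option C: s[4]='c'->'h', delta=(8-3)*13^0 mod 1009 = 5, hash=190+5 mod 1009 = 195
Option D: s[0]='f'->'b', delta=(2-6)*13^4 mod 1009 = 782, hash=190+782 mod 1009 = 972

Answer: A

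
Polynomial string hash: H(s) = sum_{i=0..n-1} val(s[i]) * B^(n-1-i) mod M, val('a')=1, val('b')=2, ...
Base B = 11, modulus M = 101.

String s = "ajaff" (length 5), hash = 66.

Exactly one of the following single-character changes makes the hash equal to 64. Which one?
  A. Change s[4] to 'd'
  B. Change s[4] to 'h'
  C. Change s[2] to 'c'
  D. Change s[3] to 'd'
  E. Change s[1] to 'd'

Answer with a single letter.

Answer: A

Derivation:
Option A: s[4]='f'->'d', delta=(4-6)*11^0 mod 101 = 99, hash=66+99 mod 101 = 64 <-- target
Option B: s[4]='f'->'h', delta=(8-6)*11^0 mod 101 = 2, hash=66+2 mod 101 = 68
Option C: s[2]='a'->'c', delta=(3-1)*11^2 mod 101 = 40, hash=66+40 mod 101 = 5
Option D: s[3]='f'->'d', delta=(4-6)*11^1 mod 101 = 79, hash=66+79 mod 101 = 44
Option E: s[1]='j'->'d', delta=(4-10)*11^3 mod 101 = 94, hash=66+94 mod 101 = 59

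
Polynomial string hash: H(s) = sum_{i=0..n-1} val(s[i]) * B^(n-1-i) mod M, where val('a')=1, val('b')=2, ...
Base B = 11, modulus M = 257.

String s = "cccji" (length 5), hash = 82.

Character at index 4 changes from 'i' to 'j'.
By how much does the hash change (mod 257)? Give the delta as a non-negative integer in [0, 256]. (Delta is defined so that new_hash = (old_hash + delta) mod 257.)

Delta formula: (val(new) - val(old)) * B^(n-1-k) mod M
  val('j') - val('i') = 10 - 9 = 1
  B^(n-1-k) = 11^0 mod 257 = 1
  Delta = 1 * 1 mod 257 = 1

Answer: 1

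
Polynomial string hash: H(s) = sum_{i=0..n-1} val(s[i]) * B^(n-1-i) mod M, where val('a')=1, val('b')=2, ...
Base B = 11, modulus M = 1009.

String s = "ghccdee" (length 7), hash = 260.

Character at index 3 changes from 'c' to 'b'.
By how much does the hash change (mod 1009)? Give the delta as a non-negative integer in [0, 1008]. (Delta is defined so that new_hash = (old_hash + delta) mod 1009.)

Delta formula: (val(new) - val(old)) * B^(n-1-k) mod M
  val('b') - val('c') = 2 - 3 = -1
  B^(n-1-k) = 11^3 mod 1009 = 322
  Delta = -1 * 322 mod 1009 = 687

Answer: 687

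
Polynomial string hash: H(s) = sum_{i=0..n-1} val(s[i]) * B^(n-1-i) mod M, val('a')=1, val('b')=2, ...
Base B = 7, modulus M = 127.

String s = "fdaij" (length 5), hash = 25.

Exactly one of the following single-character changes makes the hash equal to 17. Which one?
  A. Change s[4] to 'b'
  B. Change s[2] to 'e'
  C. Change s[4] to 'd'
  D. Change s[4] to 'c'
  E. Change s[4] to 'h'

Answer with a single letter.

Answer: A

Derivation:
Option A: s[4]='j'->'b', delta=(2-10)*7^0 mod 127 = 119, hash=25+119 mod 127 = 17 <-- target
Option B: s[2]='a'->'e', delta=(5-1)*7^2 mod 127 = 69, hash=25+69 mod 127 = 94
Option C: s[4]='j'->'d', delta=(4-10)*7^0 mod 127 = 121, hash=25+121 mod 127 = 19
Option D: s[4]='j'->'c', delta=(3-10)*7^0 mod 127 = 120, hash=25+120 mod 127 = 18
Option E: s[4]='j'->'h', delta=(8-10)*7^0 mod 127 = 125, hash=25+125 mod 127 = 23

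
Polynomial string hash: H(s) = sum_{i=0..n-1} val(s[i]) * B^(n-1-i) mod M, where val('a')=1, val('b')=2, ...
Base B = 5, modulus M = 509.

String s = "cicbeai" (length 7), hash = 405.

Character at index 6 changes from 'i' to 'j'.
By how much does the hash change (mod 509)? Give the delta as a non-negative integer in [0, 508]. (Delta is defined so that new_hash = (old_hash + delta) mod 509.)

Answer: 1

Derivation:
Delta formula: (val(new) - val(old)) * B^(n-1-k) mod M
  val('j') - val('i') = 10 - 9 = 1
  B^(n-1-k) = 5^0 mod 509 = 1
  Delta = 1 * 1 mod 509 = 1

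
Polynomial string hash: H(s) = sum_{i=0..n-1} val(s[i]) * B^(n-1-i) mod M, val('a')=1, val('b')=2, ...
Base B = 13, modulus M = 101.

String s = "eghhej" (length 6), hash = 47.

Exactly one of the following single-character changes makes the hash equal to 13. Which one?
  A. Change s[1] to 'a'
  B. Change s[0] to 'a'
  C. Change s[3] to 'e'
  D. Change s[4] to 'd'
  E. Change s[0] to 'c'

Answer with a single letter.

Option A: s[1]='g'->'a', delta=(1-7)*13^4 mod 101 = 31, hash=47+31 mod 101 = 78
Option B: s[0]='e'->'a', delta=(1-5)*13^5 mod 101 = 33, hash=47+33 mod 101 = 80
Option C: s[3]='h'->'e', delta=(5-8)*13^2 mod 101 = 99, hash=47+99 mod 101 = 45
Option D: s[4]='e'->'d', delta=(4-5)*13^1 mod 101 = 88, hash=47+88 mod 101 = 34
Option E: s[0]='e'->'c', delta=(3-5)*13^5 mod 101 = 67, hash=47+67 mod 101 = 13 <-- target

Answer: E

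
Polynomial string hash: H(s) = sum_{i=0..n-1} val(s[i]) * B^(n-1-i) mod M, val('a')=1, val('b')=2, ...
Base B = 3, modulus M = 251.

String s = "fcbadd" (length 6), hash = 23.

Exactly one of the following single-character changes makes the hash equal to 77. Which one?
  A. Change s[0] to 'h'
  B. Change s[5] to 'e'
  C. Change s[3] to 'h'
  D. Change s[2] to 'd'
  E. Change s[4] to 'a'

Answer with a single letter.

Option A: s[0]='f'->'h', delta=(8-6)*3^5 mod 251 = 235, hash=23+235 mod 251 = 7
Option B: s[5]='d'->'e', delta=(5-4)*3^0 mod 251 = 1, hash=23+1 mod 251 = 24
Option C: s[3]='a'->'h', delta=(8-1)*3^2 mod 251 = 63, hash=23+63 mod 251 = 86
Option D: s[2]='b'->'d', delta=(4-2)*3^3 mod 251 = 54, hash=23+54 mod 251 = 77 <-- target
Option E: s[4]='d'->'a', delta=(1-4)*3^1 mod 251 = 242, hash=23+242 mod 251 = 14

Answer: D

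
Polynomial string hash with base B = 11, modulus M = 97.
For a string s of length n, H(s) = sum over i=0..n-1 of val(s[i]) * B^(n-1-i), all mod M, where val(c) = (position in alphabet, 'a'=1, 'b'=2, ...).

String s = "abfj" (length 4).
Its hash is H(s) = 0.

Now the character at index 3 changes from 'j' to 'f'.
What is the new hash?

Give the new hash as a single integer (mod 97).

Answer: 93

Derivation:
val('j') = 10, val('f') = 6
Position k = 3, exponent = n-1-k = 0
B^0 mod M = 11^0 mod 97 = 1
Delta = (6 - 10) * 1 mod 97 = 93
New hash = (0 + 93) mod 97 = 93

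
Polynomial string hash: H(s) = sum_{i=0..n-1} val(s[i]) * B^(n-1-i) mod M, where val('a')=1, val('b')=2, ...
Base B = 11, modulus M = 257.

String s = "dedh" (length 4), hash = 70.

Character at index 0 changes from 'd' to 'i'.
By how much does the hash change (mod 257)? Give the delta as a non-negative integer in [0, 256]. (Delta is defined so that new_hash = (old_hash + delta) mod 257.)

Delta formula: (val(new) - val(old)) * B^(n-1-k) mod M
  val('i') - val('d') = 9 - 4 = 5
  B^(n-1-k) = 11^3 mod 257 = 46
  Delta = 5 * 46 mod 257 = 230

Answer: 230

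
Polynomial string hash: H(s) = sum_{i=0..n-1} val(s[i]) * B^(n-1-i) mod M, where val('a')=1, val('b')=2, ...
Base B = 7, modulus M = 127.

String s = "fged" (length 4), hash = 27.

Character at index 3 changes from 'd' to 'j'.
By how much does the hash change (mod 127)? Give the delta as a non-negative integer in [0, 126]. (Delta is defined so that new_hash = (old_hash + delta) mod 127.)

Answer: 6

Derivation:
Delta formula: (val(new) - val(old)) * B^(n-1-k) mod M
  val('j') - val('d') = 10 - 4 = 6
  B^(n-1-k) = 7^0 mod 127 = 1
  Delta = 6 * 1 mod 127 = 6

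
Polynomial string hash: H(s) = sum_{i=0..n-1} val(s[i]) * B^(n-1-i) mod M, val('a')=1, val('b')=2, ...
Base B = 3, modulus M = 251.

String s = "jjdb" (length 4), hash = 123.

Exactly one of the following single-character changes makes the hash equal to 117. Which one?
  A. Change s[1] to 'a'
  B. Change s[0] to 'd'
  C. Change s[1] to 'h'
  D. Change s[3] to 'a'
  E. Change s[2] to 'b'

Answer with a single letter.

Option A: s[1]='j'->'a', delta=(1-10)*3^2 mod 251 = 170, hash=123+170 mod 251 = 42
Option B: s[0]='j'->'d', delta=(4-10)*3^3 mod 251 = 89, hash=123+89 mod 251 = 212
Option C: s[1]='j'->'h', delta=(8-10)*3^2 mod 251 = 233, hash=123+233 mod 251 = 105
Option D: s[3]='b'->'a', delta=(1-2)*3^0 mod 251 = 250, hash=123+250 mod 251 = 122
Option E: s[2]='d'->'b', delta=(2-4)*3^1 mod 251 = 245, hash=123+245 mod 251 = 117 <-- target

Answer: E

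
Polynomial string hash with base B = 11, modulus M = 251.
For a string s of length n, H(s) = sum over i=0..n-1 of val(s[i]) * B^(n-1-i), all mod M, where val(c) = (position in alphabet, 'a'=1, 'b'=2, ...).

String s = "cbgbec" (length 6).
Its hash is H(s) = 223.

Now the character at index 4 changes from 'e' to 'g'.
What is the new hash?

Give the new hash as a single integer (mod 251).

val('e') = 5, val('g') = 7
Position k = 4, exponent = n-1-k = 1
B^1 mod M = 11^1 mod 251 = 11
Delta = (7 - 5) * 11 mod 251 = 22
New hash = (223 + 22) mod 251 = 245

Answer: 245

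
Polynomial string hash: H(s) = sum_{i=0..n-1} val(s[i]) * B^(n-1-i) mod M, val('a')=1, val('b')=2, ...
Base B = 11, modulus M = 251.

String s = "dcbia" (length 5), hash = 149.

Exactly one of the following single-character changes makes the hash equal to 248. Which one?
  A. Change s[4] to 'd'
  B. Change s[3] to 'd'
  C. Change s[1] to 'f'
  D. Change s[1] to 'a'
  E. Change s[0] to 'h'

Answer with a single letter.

Answer: D

Derivation:
Option A: s[4]='a'->'d', delta=(4-1)*11^0 mod 251 = 3, hash=149+3 mod 251 = 152
Option B: s[3]='i'->'d', delta=(4-9)*11^1 mod 251 = 196, hash=149+196 mod 251 = 94
Option C: s[1]='c'->'f', delta=(6-3)*11^3 mod 251 = 228, hash=149+228 mod 251 = 126
Option D: s[1]='c'->'a', delta=(1-3)*11^3 mod 251 = 99, hash=149+99 mod 251 = 248 <-- target
Option E: s[0]='d'->'h', delta=(8-4)*11^4 mod 251 = 81, hash=149+81 mod 251 = 230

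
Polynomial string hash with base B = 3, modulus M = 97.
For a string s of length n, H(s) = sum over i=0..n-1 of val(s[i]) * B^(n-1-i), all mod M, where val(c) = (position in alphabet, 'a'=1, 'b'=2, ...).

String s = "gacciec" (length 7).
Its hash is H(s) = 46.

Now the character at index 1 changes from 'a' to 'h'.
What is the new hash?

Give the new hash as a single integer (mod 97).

val('a') = 1, val('h') = 8
Position k = 1, exponent = n-1-k = 5
B^5 mod M = 3^5 mod 97 = 49
Delta = (8 - 1) * 49 mod 97 = 52
New hash = (46 + 52) mod 97 = 1

Answer: 1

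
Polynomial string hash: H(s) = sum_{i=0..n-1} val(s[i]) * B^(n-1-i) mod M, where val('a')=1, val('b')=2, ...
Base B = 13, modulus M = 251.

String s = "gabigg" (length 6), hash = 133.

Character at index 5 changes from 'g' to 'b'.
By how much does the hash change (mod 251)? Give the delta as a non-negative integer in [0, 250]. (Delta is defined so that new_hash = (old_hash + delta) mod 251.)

Answer: 246

Derivation:
Delta formula: (val(new) - val(old)) * B^(n-1-k) mod M
  val('b') - val('g') = 2 - 7 = -5
  B^(n-1-k) = 13^0 mod 251 = 1
  Delta = -5 * 1 mod 251 = 246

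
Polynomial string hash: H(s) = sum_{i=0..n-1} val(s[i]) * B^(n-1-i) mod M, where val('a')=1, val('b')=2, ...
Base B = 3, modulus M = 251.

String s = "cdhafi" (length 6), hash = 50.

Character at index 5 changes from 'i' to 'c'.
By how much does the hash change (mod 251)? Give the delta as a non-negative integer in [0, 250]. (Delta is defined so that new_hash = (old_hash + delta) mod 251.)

Delta formula: (val(new) - val(old)) * B^(n-1-k) mod M
  val('c') - val('i') = 3 - 9 = -6
  B^(n-1-k) = 3^0 mod 251 = 1
  Delta = -6 * 1 mod 251 = 245

Answer: 245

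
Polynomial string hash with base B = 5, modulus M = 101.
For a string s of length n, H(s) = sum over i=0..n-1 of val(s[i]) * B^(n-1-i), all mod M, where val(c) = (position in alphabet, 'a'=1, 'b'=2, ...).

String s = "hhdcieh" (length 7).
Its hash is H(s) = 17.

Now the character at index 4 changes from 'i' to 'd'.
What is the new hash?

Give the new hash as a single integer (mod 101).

Answer: 94

Derivation:
val('i') = 9, val('d') = 4
Position k = 4, exponent = n-1-k = 2
B^2 mod M = 5^2 mod 101 = 25
Delta = (4 - 9) * 25 mod 101 = 77
New hash = (17 + 77) mod 101 = 94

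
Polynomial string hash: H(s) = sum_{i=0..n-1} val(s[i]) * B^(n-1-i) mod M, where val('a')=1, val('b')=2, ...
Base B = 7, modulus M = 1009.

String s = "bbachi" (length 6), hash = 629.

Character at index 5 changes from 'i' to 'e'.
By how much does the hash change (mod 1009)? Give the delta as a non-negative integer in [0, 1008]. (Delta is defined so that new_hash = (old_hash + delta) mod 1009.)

Answer: 1005

Derivation:
Delta formula: (val(new) - val(old)) * B^(n-1-k) mod M
  val('e') - val('i') = 5 - 9 = -4
  B^(n-1-k) = 7^0 mod 1009 = 1
  Delta = -4 * 1 mod 1009 = 1005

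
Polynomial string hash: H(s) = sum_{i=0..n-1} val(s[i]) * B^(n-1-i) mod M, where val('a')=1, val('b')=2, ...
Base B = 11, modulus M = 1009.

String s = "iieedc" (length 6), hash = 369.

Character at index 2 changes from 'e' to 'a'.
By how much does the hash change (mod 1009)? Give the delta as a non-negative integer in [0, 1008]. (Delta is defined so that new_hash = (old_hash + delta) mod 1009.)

Delta formula: (val(new) - val(old)) * B^(n-1-k) mod M
  val('a') - val('e') = 1 - 5 = -4
  B^(n-1-k) = 11^3 mod 1009 = 322
  Delta = -4 * 322 mod 1009 = 730

Answer: 730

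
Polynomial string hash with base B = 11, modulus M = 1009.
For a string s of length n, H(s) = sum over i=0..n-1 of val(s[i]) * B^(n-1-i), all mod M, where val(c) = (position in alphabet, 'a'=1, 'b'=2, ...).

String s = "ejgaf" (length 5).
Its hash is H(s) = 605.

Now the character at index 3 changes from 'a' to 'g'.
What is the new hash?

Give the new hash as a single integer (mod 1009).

val('a') = 1, val('g') = 7
Position k = 3, exponent = n-1-k = 1
B^1 mod M = 11^1 mod 1009 = 11
Delta = (7 - 1) * 11 mod 1009 = 66
New hash = (605 + 66) mod 1009 = 671

Answer: 671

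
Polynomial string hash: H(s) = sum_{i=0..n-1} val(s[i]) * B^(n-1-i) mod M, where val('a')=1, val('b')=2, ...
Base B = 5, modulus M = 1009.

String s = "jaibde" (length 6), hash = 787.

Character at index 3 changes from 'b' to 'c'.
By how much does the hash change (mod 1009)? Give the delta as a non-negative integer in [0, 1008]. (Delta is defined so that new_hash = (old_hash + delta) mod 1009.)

Answer: 25

Derivation:
Delta formula: (val(new) - val(old)) * B^(n-1-k) mod M
  val('c') - val('b') = 3 - 2 = 1
  B^(n-1-k) = 5^2 mod 1009 = 25
  Delta = 1 * 25 mod 1009 = 25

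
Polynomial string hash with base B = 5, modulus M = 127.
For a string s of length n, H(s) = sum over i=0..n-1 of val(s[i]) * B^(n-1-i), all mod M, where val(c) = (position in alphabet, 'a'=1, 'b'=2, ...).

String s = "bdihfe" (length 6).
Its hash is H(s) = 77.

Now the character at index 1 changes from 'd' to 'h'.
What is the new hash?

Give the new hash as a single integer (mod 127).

Answer: 37

Derivation:
val('d') = 4, val('h') = 8
Position k = 1, exponent = n-1-k = 4
B^4 mod M = 5^4 mod 127 = 117
Delta = (8 - 4) * 117 mod 127 = 87
New hash = (77 + 87) mod 127 = 37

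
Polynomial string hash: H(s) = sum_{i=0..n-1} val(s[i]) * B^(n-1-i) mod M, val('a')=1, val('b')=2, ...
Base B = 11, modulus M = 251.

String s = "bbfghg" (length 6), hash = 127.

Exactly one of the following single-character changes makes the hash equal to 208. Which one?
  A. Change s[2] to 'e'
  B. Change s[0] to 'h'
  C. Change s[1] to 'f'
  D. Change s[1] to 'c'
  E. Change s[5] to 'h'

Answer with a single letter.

Answer: C

Derivation:
Option A: s[2]='f'->'e', delta=(5-6)*11^3 mod 251 = 175, hash=127+175 mod 251 = 51
Option B: s[0]='b'->'h', delta=(8-2)*11^5 mod 251 = 207, hash=127+207 mod 251 = 83
Option C: s[1]='b'->'f', delta=(6-2)*11^4 mod 251 = 81, hash=127+81 mod 251 = 208 <-- target
Option D: s[1]='b'->'c', delta=(3-2)*11^4 mod 251 = 83, hash=127+83 mod 251 = 210
Option E: s[5]='g'->'h', delta=(8-7)*11^0 mod 251 = 1, hash=127+1 mod 251 = 128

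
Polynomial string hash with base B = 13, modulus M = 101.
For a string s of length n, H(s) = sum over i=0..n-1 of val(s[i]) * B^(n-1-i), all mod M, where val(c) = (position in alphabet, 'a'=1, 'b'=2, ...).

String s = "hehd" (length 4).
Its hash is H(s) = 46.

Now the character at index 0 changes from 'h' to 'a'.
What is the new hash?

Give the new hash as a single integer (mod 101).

Answer: 19

Derivation:
val('h') = 8, val('a') = 1
Position k = 0, exponent = n-1-k = 3
B^3 mod M = 13^3 mod 101 = 76
Delta = (1 - 8) * 76 mod 101 = 74
New hash = (46 + 74) mod 101 = 19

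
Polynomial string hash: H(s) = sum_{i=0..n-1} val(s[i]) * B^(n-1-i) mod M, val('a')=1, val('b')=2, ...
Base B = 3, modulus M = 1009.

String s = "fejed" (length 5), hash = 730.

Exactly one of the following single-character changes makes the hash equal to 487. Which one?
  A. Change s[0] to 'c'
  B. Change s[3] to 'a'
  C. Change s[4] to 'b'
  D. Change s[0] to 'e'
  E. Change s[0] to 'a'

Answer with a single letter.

Option A: s[0]='f'->'c', delta=(3-6)*3^4 mod 1009 = 766, hash=730+766 mod 1009 = 487 <-- target
Option B: s[3]='e'->'a', delta=(1-5)*3^1 mod 1009 = 997, hash=730+997 mod 1009 = 718
Option C: s[4]='d'->'b', delta=(2-4)*3^0 mod 1009 = 1007, hash=730+1007 mod 1009 = 728
Option D: s[0]='f'->'e', delta=(5-6)*3^4 mod 1009 = 928, hash=730+928 mod 1009 = 649
Option E: s[0]='f'->'a', delta=(1-6)*3^4 mod 1009 = 604, hash=730+604 mod 1009 = 325

Answer: A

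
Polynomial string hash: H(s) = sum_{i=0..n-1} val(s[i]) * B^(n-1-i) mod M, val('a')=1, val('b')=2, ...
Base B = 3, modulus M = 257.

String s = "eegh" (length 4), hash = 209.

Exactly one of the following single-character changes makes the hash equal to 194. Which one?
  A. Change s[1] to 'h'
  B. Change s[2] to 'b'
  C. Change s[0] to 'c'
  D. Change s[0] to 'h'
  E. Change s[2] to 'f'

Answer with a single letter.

Answer: B

Derivation:
Option A: s[1]='e'->'h', delta=(8-5)*3^2 mod 257 = 27, hash=209+27 mod 257 = 236
Option B: s[2]='g'->'b', delta=(2-7)*3^1 mod 257 = 242, hash=209+242 mod 257 = 194 <-- target
Option C: s[0]='e'->'c', delta=(3-5)*3^3 mod 257 = 203, hash=209+203 mod 257 = 155
Option D: s[0]='e'->'h', delta=(8-5)*3^3 mod 257 = 81, hash=209+81 mod 257 = 33
Option E: s[2]='g'->'f', delta=(6-7)*3^1 mod 257 = 254, hash=209+254 mod 257 = 206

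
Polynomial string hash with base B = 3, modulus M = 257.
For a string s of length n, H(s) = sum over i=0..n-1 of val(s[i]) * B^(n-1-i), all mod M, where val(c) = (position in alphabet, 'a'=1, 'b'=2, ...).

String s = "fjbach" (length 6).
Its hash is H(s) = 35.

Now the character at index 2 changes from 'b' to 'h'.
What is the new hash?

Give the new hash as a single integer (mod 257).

Answer: 197

Derivation:
val('b') = 2, val('h') = 8
Position k = 2, exponent = n-1-k = 3
B^3 mod M = 3^3 mod 257 = 27
Delta = (8 - 2) * 27 mod 257 = 162
New hash = (35 + 162) mod 257 = 197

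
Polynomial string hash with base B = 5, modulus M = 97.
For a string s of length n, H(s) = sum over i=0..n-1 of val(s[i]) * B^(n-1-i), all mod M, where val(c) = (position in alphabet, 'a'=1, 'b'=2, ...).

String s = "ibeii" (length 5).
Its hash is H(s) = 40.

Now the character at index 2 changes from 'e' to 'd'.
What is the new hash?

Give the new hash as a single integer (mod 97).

val('e') = 5, val('d') = 4
Position k = 2, exponent = n-1-k = 2
B^2 mod M = 5^2 mod 97 = 25
Delta = (4 - 5) * 25 mod 97 = 72
New hash = (40 + 72) mod 97 = 15

Answer: 15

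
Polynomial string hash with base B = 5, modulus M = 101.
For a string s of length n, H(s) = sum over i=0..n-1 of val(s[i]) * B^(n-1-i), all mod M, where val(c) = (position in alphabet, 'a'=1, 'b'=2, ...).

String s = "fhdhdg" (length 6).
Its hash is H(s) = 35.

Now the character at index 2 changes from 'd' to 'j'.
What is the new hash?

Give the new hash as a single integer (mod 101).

val('d') = 4, val('j') = 10
Position k = 2, exponent = n-1-k = 3
B^3 mod M = 5^3 mod 101 = 24
Delta = (10 - 4) * 24 mod 101 = 43
New hash = (35 + 43) mod 101 = 78

Answer: 78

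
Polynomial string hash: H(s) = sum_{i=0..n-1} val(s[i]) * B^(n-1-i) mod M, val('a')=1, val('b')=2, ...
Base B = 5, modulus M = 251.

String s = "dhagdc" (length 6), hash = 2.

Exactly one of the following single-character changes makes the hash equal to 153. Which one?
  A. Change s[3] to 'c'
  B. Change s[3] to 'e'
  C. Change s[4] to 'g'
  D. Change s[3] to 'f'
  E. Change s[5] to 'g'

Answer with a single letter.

Answer: A

Derivation:
Option A: s[3]='g'->'c', delta=(3-7)*5^2 mod 251 = 151, hash=2+151 mod 251 = 153 <-- target
Option B: s[3]='g'->'e', delta=(5-7)*5^2 mod 251 = 201, hash=2+201 mod 251 = 203
Option C: s[4]='d'->'g', delta=(7-4)*5^1 mod 251 = 15, hash=2+15 mod 251 = 17
Option D: s[3]='g'->'f', delta=(6-7)*5^2 mod 251 = 226, hash=2+226 mod 251 = 228
Option E: s[5]='c'->'g', delta=(7-3)*5^0 mod 251 = 4, hash=2+4 mod 251 = 6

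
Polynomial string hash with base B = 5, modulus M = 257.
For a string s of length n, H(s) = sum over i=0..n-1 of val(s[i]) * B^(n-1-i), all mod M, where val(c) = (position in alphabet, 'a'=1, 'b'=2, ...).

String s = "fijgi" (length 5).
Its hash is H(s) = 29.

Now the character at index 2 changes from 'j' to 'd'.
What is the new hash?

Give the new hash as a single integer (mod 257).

val('j') = 10, val('d') = 4
Position k = 2, exponent = n-1-k = 2
B^2 mod M = 5^2 mod 257 = 25
Delta = (4 - 10) * 25 mod 257 = 107
New hash = (29 + 107) mod 257 = 136

Answer: 136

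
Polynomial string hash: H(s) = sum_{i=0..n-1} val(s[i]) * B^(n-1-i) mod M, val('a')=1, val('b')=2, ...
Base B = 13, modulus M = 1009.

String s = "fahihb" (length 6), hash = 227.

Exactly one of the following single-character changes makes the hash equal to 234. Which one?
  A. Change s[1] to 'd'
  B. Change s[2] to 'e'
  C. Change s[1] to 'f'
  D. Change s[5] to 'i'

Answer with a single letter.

Answer: D

Derivation:
Option A: s[1]='a'->'d', delta=(4-1)*13^4 mod 1009 = 927, hash=227+927 mod 1009 = 145
Option B: s[2]='h'->'e', delta=(5-8)*13^3 mod 1009 = 472, hash=227+472 mod 1009 = 699
Option C: s[1]='a'->'f', delta=(6-1)*13^4 mod 1009 = 536, hash=227+536 mod 1009 = 763
Option D: s[5]='b'->'i', delta=(9-2)*13^0 mod 1009 = 7, hash=227+7 mod 1009 = 234 <-- target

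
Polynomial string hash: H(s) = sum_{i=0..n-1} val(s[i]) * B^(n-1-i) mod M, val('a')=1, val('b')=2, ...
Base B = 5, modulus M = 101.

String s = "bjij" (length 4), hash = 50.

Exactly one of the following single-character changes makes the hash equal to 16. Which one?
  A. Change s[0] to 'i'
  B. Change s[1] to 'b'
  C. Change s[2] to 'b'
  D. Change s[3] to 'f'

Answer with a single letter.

Answer: A

Derivation:
Option A: s[0]='b'->'i', delta=(9-2)*5^3 mod 101 = 67, hash=50+67 mod 101 = 16 <-- target
Option B: s[1]='j'->'b', delta=(2-10)*5^2 mod 101 = 2, hash=50+2 mod 101 = 52
Option C: s[2]='i'->'b', delta=(2-9)*5^1 mod 101 = 66, hash=50+66 mod 101 = 15
Option D: s[3]='j'->'f', delta=(6-10)*5^0 mod 101 = 97, hash=50+97 mod 101 = 46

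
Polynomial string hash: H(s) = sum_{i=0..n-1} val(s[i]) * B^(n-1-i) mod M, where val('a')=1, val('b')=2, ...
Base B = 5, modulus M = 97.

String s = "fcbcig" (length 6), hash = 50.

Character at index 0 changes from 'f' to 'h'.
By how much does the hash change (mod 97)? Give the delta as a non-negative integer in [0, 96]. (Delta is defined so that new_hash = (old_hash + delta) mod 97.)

Answer: 42

Derivation:
Delta formula: (val(new) - val(old)) * B^(n-1-k) mod M
  val('h') - val('f') = 8 - 6 = 2
  B^(n-1-k) = 5^5 mod 97 = 21
  Delta = 2 * 21 mod 97 = 42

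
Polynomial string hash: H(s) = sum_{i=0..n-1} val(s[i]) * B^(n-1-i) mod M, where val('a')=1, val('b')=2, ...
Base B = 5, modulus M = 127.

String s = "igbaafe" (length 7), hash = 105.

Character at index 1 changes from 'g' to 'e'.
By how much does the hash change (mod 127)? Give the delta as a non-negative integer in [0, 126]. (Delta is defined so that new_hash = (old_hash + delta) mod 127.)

Answer: 100

Derivation:
Delta formula: (val(new) - val(old)) * B^(n-1-k) mod M
  val('e') - val('g') = 5 - 7 = -2
  B^(n-1-k) = 5^5 mod 127 = 77
  Delta = -2 * 77 mod 127 = 100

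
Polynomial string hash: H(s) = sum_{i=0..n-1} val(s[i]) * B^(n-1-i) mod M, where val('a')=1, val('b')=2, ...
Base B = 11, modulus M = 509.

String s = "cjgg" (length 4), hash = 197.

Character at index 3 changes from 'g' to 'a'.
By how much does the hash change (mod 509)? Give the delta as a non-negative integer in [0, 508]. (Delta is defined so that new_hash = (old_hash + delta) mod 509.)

Delta formula: (val(new) - val(old)) * B^(n-1-k) mod M
  val('a') - val('g') = 1 - 7 = -6
  B^(n-1-k) = 11^0 mod 509 = 1
  Delta = -6 * 1 mod 509 = 503

Answer: 503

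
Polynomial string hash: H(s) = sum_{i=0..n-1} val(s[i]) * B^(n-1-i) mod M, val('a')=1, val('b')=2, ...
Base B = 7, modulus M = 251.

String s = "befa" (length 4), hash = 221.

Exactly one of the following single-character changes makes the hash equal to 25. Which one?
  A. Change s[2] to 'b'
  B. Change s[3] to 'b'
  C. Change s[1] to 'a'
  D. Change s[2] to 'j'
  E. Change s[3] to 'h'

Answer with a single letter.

Option A: s[2]='f'->'b', delta=(2-6)*7^1 mod 251 = 223, hash=221+223 mod 251 = 193
Option B: s[3]='a'->'b', delta=(2-1)*7^0 mod 251 = 1, hash=221+1 mod 251 = 222
Option C: s[1]='e'->'a', delta=(1-5)*7^2 mod 251 = 55, hash=221+55 mod 251 = 25 <-- target
Option D: s[2]='f'->'j', delta=(10-6)*7^1 mod 251 = 28, hash=221+28 mod 251 = 249
Option E: s[3]='a'->'h', delta=(8-1)*7^0 mod 251 = 7, hash=221+7 mod 251 = 228

Answer: C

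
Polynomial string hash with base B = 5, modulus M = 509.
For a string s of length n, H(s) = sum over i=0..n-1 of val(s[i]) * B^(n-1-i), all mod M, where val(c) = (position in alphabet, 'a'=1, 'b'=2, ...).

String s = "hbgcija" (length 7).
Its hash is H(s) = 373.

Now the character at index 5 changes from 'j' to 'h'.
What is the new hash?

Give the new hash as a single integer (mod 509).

Answer: 363

Derivation:
val('j') = 10, val('h') = 8
Position k = 5, exponent = n-1-k = 1
B^1 mod M = 5^1 mod 509 = 5
Delta = (8 - 10) * 5 mod 509 = 499
New hash = (373 + 499) mod 509 = 363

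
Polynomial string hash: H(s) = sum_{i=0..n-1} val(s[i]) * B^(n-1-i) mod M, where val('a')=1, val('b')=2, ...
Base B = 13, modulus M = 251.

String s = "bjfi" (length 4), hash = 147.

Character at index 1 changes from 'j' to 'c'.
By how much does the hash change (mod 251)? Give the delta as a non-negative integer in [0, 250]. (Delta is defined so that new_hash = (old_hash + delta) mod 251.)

Answer: 72

Derivation:
Delta formula: (val(new) - val(old)) * B^(n-1-k) mod M
  val('c') - val('j') = 3 - 10 = -7
  B^(n-1-k) = 13^2 mod 251 = 169
  Delta = -7 * 169 mod 251 = 72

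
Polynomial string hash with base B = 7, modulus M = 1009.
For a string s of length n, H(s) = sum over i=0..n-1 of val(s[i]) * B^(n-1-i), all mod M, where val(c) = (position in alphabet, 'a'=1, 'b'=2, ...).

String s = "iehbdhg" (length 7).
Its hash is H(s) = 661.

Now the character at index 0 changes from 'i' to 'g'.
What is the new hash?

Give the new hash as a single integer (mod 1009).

Answer: 460

Derivation:
val('i') = 9, val('g') = 7
Position k = 0, exponent = n-1-k = 6
B^6 mod M = 7^6 mod 1009 = 605
Delta = (7 - 9) * 605 mod 1009 = 808
New hash = (661 + 808) mod 1009 = 460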